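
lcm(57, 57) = 57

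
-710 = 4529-5239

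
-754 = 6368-7122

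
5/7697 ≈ 0.000650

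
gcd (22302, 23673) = 3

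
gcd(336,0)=336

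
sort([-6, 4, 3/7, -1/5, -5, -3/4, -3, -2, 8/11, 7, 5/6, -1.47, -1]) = [-6, -5, -3, -2, -1.47, -1, -3/4, -1/5, 3/7, 8/11, 5/6, 4, 7]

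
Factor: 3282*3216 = 2^5*3^2*67^1*547^1 = 10554912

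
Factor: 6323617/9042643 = 1889^(-1)*4787^(-1)*6323617^1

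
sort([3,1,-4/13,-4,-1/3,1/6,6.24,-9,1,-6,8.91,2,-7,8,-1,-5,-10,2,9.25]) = [-10,-9,-7,-6,-5,-4,-1,-1/3,-4/13,1/6,1,1,2,2,3,6.24,8,8.91,9.25]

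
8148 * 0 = 0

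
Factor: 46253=23^1*2011^1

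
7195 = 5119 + 2076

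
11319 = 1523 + 9796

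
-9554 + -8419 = -17973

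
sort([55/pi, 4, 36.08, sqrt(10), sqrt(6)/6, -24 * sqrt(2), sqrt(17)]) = [-24 * sqrt(2), sqrt(6)/6, sqrt(10), 4, sqrt(17), 55/pi, 36.08]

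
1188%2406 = 1188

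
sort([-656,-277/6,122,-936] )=[-936,-656,-277/6,122] 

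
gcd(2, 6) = 2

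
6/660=1/110 ≈ 0.00909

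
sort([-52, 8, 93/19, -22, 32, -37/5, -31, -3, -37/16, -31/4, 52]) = [-52, -31, -22, -31/4, -37/5, -3, -37/16, 93/19, 8, 32, 52]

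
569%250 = 69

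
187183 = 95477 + 91706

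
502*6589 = 3307678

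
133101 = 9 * 14789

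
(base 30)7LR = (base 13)3222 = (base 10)6957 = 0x1B2D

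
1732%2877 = 1732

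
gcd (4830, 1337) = 7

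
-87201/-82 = 1063 + 35/82 ≈ 1063.43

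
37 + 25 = 62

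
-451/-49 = 9 + 10/49 ≈ 9.20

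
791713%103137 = 69754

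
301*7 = 2107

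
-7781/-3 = 2593 + 2/3 ≈ 2593.67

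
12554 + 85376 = 97930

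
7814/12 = 651 + 1/6≈651.17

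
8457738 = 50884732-42426994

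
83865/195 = 430 + 1/13 ≈ 430.08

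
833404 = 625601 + 207803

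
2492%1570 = 922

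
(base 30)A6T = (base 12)53B5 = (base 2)10001111111001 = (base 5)243314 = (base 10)9209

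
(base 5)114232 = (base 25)6mh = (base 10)4317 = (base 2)1000011011101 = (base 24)7bl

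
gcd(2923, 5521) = 1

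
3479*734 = 2553586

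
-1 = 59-60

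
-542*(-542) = 293764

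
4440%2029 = 382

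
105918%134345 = 105918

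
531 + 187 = 718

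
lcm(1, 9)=9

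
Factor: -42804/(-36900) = 5^(-2)*29^1 = 29/25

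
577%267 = 43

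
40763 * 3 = 122289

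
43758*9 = 393822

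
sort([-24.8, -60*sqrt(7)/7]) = [-24.8, -60*sqrt(7)/7]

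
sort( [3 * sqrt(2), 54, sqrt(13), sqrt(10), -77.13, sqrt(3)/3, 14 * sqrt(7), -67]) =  [-77.13, -67, sqrt(3)/3, sqrt(10), sqrt(13), 3 * sqrt(2), 14 * sqrt(7), 54]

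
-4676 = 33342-38018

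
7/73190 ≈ 0.0000956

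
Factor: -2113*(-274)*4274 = 2^2*137^1*2113^1*2137^1 = 2474483588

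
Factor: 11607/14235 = 5^(-1) * 13^(-1) * 53^1 = 53/65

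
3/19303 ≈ 0.000155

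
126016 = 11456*11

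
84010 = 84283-273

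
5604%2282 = 1040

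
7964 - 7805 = 159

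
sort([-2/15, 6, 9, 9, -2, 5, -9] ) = [-9, -2, -2/15, 5, 6, 9, 9] 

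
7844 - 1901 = 5943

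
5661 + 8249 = 13910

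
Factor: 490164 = 2^2 * 3^1 * 40847^1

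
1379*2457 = 3388203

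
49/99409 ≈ 0.000493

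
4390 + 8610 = 13000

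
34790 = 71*490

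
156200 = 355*440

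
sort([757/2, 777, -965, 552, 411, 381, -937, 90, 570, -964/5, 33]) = [-965, -937, -964/5, 33, 90, 757/2, 381, 411, 552, 570, 777]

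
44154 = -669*(-66)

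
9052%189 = 169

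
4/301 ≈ 0.0133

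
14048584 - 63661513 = -49612929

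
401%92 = 33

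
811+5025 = 5836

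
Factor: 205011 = 3^4 * 2531^1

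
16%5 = 1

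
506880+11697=518577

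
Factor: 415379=415379^1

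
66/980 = 33/490 ≈ 0.0673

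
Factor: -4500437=-1 * 443^1 * 10159^1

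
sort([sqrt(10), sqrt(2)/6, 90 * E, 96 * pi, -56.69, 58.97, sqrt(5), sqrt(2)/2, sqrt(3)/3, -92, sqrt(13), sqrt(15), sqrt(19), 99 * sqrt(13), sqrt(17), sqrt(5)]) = [-92, -56.69, sqrt(2)/6, sqrt(3)/3, sqrt(2)/2, sqrt(5), sqrt(5), sqrt(10), sqrt(13), sqrt(15), sqrt(17), sqrt(19), 58.97, 90 * E, 96 * pi, 99 * sqrt(13)]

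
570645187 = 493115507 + 77529680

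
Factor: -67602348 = -1*2^2*3^2*11^1*53^1*3221^1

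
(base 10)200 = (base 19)aa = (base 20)a0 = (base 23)8g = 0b11001000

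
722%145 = 142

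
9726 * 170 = 1653420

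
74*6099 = 451326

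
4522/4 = 2261/2 = 1130.50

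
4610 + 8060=12670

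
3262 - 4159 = -897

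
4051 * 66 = 267366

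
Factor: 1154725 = 5^2 * 11^1 * 13^1 * 17^1 * 19^1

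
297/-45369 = -33/5041 ≈ -0.00655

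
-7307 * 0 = 0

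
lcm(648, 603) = 43416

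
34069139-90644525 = -56575386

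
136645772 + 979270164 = 1115915936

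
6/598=3/299 ≈ 0.0100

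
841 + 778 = 1619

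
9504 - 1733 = 7771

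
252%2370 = 252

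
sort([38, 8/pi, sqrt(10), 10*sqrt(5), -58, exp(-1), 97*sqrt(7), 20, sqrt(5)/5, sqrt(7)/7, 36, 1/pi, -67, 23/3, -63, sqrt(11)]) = [-67, -63, -58, 1/pi, exp(-1), sqrt(7)/7, sqrt(5)/5, 8/pi, sqrt(10), sqrt(11), 23/3, 20, 10*sqrt(5), 36, 38, 97*sqrt(7)]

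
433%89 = 77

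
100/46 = 2 + 4/23 ≈ 2.17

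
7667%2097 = 1376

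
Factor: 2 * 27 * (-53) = -1 * 2^1 * 3^3 * 53^1 = -2862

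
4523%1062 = 275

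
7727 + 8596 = 16323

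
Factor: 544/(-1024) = -1*2^(-5)*17^1 = -17/32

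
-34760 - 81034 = -115794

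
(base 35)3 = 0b11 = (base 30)3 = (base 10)3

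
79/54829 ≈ 0.00144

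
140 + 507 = 647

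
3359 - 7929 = -4570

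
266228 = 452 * 589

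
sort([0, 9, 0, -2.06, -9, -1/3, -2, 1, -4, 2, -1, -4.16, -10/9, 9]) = [-9, -4.16, -4, -2.06, -2, -10/9, -1, -1/3, 0, 0, 1, 2, 9, 9]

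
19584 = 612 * 32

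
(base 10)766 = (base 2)1011111110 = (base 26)13c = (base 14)3ca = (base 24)17m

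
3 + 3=6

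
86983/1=86983=86983.00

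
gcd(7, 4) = 1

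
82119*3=246357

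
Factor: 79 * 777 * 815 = 3^1 * 5^1 * 7^1 * 37^1 * 79^1 * 163^1 = 50027145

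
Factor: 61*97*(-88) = -1*2^3*11^1*61^1*97^1 = -520696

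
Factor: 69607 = 47^1 * 1481^1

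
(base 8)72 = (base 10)58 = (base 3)2011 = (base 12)4a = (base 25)28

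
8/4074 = 4/2037≈0.00196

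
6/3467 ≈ 0.00173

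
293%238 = 55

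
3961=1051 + 2910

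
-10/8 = -5/4 = -1.25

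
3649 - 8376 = -4727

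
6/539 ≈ 0.0111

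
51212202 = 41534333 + 9677869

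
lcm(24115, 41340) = 289380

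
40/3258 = 20/1629 ≈ 0.0123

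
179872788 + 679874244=859747032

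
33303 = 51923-18620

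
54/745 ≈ 0.0725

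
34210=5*6842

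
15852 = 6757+9095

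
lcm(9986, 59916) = 59916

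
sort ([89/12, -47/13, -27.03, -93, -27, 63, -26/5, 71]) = [-93, -27.03, -27, -26/5, -47/13, 89/12, 63, 71]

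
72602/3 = 24200 + 2/3 ≈ 24200.67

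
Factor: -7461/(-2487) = 3^1 = 3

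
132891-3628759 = -3495868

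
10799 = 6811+3988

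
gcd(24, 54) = 6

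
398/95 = 4 + 18/95 ≈ 4.19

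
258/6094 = 129/3047 ≈ 0.0423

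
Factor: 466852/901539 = 2^2*3^(-2)*109^(-1)*127^1 = 508/981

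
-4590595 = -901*5095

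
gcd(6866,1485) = 1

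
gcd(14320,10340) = 20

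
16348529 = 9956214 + 6392315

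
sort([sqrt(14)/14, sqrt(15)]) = [sqrt(14)/14, sqrt(15)]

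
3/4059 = 1/1353≈0.000739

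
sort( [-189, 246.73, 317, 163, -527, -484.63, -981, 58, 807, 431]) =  [-981, -527, -484.63, -189, 58, 163, 246.73, 317, 431, 807]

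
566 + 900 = 1466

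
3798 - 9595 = -5797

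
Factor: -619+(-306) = -1*5^2*37^1 = -925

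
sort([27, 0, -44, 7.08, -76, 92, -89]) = [-89, -76, -44, 0, 7.08, 27, 92]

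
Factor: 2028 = 2^2 * 3^1 * 13^2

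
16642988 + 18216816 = 34859804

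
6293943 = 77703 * 81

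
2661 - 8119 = -5458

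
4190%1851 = 488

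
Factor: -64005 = -1*3^1*5^1*17^1*251^1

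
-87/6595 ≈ -0.0132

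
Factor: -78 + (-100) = -1*2^1*89^1 = -178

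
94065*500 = 47032500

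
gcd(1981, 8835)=1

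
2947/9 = 327 + 4/9 ≈ 327.44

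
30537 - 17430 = 13107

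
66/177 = 22/59 ≈ 0.373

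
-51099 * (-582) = 29739618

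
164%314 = 164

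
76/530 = 38/265 ≈ 0.143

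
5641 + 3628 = 9269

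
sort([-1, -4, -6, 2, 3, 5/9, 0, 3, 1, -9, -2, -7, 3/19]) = [-9, -7, -6, -4, -2, -1, 0, 3/19, 5/9, 1, 2, 3, 3]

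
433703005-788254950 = -354551945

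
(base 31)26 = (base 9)75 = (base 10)68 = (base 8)104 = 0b1000100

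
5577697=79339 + 5498358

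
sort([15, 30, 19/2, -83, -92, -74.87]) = [-92, -83, -74.87, 19/2, 15, 30]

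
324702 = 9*36078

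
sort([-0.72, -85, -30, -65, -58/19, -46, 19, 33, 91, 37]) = [-85, -65, -46, -30, -58/19, -0.72, 19, 33, 37, 91]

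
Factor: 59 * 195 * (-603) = -1 * 3^3 * 5^1 * 13^1 * 59^1 * 67^1 = -6937515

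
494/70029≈0.00705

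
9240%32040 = 9240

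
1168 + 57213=58381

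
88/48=11/6 ≈ 1.83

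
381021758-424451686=-43429928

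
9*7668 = 69012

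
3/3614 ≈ 0.000830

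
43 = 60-17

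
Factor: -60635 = -1*5^1*67^1*181^1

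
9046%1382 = 754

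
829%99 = 37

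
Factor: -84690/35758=-1*3^2*5^1*19^(-1)=-45/19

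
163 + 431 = 594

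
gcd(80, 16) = 16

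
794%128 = 26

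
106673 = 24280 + 82393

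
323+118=441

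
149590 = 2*74795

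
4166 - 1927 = 2239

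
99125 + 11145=110270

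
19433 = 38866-19433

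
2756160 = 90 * 30624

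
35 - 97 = -62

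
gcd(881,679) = 1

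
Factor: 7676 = 2^2*19^1*101^1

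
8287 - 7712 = 575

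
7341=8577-1236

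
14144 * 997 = 14101568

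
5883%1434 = 147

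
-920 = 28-948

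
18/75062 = 9/37531 ≈ 0.000240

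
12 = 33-21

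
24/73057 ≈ 0.000329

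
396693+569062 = 965755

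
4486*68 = 305048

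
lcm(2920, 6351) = 254040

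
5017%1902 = 1213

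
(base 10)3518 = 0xdbe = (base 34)31g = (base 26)558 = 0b110110111110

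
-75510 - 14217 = -89727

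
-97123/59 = -1646 - 9/59 ≈ -1646.15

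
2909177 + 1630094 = 4539271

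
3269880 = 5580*586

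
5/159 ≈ 0.0314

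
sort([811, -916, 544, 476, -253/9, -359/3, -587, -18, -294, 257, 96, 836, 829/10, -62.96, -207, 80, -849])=[-916, -849, -587, -294, -207, -359/3, -62.96, -253/9, -18, 80, 829/10, 96, 257, 476, 544, 811, 836]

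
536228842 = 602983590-66754748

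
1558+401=1959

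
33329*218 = 7265722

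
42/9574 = 21/4787 ≈ 0.00439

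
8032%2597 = 241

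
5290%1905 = 1480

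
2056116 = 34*60474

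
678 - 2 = 676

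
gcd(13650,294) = 42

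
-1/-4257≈0.000235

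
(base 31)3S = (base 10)121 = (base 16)79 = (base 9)144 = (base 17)72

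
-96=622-718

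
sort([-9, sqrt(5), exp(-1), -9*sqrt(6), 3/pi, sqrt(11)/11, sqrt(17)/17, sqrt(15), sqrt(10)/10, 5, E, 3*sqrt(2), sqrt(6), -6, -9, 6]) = [-9*sqrt(6), -9, -9, -6, sqrt(17)/17, sqrt(11)/11, sqrt(10)/10, exp(-1), 3/pi, sqrt(5), sqrt(6), E, sqrt(15), 3*sqrt(2), 5, 6]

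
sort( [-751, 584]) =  [-751, 584]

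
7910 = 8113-203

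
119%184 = 119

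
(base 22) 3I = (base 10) 84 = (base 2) 1010100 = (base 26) 36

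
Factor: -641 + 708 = 67^1 = 67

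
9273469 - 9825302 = -551833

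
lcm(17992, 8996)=17992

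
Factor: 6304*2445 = 2^5*3^1*5^1*163^1*197^1 = 15413280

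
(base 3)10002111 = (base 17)7da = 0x8ce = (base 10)2254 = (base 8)4316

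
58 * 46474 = 2695492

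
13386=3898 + 9488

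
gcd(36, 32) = 4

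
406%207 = 199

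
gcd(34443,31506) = 267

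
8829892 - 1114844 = 7715048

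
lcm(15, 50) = 150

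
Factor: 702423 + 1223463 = 2^1*3^1*73^1*4397^1 = 1925886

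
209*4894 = 1022846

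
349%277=72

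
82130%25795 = 4745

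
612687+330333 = 943020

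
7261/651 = 11+100/651 ≈ 11.15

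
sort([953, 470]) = [470, 953]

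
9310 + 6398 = 15708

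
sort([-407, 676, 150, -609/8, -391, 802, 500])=[-407, -391, -609/8, 150, 500, 676, 802]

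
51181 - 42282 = 8899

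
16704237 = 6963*2399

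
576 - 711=-135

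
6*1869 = 11214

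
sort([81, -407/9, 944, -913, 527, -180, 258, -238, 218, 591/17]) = [-913, -238, -180, -407/9, 591/17, 81, 218, 258, 527, 944]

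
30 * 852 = 25560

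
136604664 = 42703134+93901530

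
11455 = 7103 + 4352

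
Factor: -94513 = -1*94513^1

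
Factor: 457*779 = 19^1*41^1*457^1 = 356003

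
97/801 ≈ 0.121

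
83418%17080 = 15098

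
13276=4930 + 8346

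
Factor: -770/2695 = -1*2^1*7^(-1) = -2/7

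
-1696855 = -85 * 19963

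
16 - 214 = -198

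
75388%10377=2749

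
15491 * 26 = 402766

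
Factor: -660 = -1 * 2^2 * 3^1 * 5^1 * 11^1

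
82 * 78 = 6396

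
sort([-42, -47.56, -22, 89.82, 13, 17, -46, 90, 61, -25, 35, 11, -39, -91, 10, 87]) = [-91, -47.56, -46, -42, -39, -25, -22, 10, 11, 13, 17, 35, 61, 87, 89.82, 90]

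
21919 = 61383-39464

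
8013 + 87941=95954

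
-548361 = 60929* (-9)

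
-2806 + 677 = -2129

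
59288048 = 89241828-29953780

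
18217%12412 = 5805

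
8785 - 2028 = 6757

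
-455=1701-2156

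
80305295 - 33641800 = 46663495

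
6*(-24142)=-144852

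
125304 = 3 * 41768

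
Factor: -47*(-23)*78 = 2^1*3^1*13^1*23^1*47^1 = 84318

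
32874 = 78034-45160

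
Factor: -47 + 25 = -1 * 2^1 * 11^1 = -22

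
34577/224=154+81/224 ≈ 154.36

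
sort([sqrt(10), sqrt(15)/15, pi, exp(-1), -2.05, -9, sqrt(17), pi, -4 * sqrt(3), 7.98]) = [-9, -4 * sqrt(3), -2.05, sqrt(15)/15, exp(-1), pi, pi, sqrt(10), sqrt(17), 7.98]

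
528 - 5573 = -5045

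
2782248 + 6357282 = 9139530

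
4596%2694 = 1902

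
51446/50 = 1028 + 23/25 = 1028.92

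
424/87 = 4 + 76/87 ≈ 4.87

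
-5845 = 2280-8125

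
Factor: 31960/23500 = 2^1*5^ (-2)*17^1 = 34/25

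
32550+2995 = 35545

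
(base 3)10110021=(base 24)48m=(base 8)4726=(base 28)35q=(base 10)2518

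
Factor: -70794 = -1*2^1*3^4*19^1*23^1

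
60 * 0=0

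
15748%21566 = 15748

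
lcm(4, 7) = 28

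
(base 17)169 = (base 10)400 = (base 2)110010000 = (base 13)24a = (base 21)j1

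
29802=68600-38798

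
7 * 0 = 0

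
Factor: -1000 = -1 * 2^3 * 5^3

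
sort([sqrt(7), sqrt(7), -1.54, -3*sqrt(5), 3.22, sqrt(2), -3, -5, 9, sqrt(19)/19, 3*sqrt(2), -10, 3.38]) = [-10, -3*sqrt(5), -5, -3, -1.54, sqrt(19)/19, sqrt(2), sqrt(7), sqrt(7), 3.22, 3.38, 3*sqrt(2), 9]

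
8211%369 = 93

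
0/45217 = 0 = 0.00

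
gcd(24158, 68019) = 1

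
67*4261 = 285487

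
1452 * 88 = 127776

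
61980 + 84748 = 146728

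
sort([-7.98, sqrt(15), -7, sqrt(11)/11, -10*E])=[-10*E, -7.98, -7, sqrt(11)/11, sqrt(15)]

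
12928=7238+5690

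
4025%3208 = 817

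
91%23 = 22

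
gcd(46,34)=2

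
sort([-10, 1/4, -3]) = [-10, -3, 1/4]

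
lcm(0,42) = 0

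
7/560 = 1/80 = 0.0125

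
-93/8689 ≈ -0.0107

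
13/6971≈0.00186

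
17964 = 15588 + 2376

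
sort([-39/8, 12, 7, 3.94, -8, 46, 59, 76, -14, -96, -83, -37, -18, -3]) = [-96, -83, -37, -18, -14, -8, -39/8, -3, 3.94, 7, 12, 46, 59, 76]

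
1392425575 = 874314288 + 518111287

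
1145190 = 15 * 76346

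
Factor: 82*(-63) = -1*2^1*3^2*7^1*41^1 = -5166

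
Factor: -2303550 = -1 * 2^1 * 3^2 * 5^2 * 5119^1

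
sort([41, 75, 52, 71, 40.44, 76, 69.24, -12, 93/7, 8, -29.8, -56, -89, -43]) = [-89, -56, -43, -29.8, -12, 8, 93/7, 40.44, 41, 52, 69.24, 71, 75, 76]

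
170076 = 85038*2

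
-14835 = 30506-45341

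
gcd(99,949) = 1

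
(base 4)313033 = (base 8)6717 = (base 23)6fg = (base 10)3535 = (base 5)103120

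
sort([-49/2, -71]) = [-71, -49/2]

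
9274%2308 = 42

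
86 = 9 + 77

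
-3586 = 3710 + -7296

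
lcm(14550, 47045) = 1411350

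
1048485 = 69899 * 15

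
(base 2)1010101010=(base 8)1252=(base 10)682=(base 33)km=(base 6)3054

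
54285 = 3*18095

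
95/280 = 19/56 ≈ 0.339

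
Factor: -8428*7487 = -1*2^2*7^2*43^1*7487^1 = -63100436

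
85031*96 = 8162976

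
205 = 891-686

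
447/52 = 8 + 31/52 ≈ 8.60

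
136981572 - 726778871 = -589797299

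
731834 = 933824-201990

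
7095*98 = 695310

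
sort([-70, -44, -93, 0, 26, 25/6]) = [-93, -70, -44, 0, 25/6, 26]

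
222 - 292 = -70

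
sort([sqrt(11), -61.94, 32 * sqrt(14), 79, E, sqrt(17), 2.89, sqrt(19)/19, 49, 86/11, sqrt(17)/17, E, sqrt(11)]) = [-61.94, sqrt(19)/19, sqrt(17)/17, E, E, 2.89, sqrt(11), sqrt(11), sqrt(17), 86/11, 49, 79, 32 * sqrt(14)]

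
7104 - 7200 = -96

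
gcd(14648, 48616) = 8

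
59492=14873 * 4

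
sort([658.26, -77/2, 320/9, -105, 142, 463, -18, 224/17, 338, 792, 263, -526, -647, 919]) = [-647, -526, -105, -77/2, -18, 224/17, 320/9, 142, 263, 338, 463, 658.26, 792, 919]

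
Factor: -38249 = -1*23^1*1663^1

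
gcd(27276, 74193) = 3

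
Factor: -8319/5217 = -1 * 37^(-1) * 59^1 = -59/37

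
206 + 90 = 296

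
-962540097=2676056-965216153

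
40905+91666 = 132571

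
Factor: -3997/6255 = -1 * 3^(-2) * 5^(-1) * 7^1 * 139^(-1) * 571^1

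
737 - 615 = 122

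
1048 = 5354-4306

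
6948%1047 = 666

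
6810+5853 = 12663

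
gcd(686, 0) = 686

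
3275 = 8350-5075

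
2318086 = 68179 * 34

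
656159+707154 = 1363313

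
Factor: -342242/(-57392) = 2^(-3)*17^(-1)*811^1 = 811/136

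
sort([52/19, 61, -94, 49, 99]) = [-94, 52/19, 49, 61, 99]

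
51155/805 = 63+88/161 ≈ 63.55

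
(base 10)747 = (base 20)1h7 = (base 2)1011101011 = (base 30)or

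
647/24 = 26 + 23/24 ≈ 26.96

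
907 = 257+650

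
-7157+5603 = -1554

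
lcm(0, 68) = 0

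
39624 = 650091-610467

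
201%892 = 201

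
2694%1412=1282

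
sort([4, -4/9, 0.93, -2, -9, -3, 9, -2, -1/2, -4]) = [-9, -4, -3, -2, -2, -1/2, -4/9, 0.93, 4, 9]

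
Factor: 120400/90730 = 2^3*5^1*7^1*211^(-1) = 280/211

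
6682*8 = 53456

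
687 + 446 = 1133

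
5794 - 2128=3666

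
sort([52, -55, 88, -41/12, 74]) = [-55, -41/12, 52, 74, 88]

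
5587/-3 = -1862 - 1/3 ≈ -1862.33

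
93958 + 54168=148126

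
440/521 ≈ 0.845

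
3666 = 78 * 47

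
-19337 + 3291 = -16046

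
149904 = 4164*36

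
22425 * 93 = 2085525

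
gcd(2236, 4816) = 172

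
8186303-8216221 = -29918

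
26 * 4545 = 118170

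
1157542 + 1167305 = 2324847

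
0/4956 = 0 = 0.00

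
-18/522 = -1/29 ≈ -0.0345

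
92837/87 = 1067 + 8/87 ≈ 1067.09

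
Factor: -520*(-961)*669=2^3*3^1*5^1*13^1*31^2*223^1=334312680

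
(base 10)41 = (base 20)21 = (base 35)16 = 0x29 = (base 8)51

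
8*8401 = 67208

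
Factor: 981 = 3^2*109^1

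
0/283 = 0 = 0.00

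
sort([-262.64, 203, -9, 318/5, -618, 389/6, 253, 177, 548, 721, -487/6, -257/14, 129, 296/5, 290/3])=[-618, -262.64, -487/6, -257/14, -9, 296/5, 318/5, 389/6, 290/3, 129, 177, 203, 253, 548, 721]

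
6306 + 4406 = 10712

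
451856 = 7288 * 62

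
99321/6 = 33107/2 = 16553.50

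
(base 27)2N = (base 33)2B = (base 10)77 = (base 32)2D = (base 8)115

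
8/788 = 2/197 ≈ 0.0102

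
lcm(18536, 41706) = 166824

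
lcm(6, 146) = 438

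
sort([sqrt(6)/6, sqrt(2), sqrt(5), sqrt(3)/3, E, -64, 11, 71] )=[-64, sqrt(6)/6, sqrt(3)/3, sqrt(2), sqrt(5), E, 11, 71] 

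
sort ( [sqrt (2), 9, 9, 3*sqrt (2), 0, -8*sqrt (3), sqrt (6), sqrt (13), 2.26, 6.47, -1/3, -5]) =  [-8*sqrt (3), -5, -1/3, 0, sqrt (2), 2.26, sqrt (6), sqrt (13), 3*sqrt (2), 6.47, 9, 9]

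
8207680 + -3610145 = 4597535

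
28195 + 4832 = 33027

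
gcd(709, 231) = 1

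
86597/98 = 12371/14≈883.64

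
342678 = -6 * (-57113)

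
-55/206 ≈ -0.267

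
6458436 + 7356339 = 13814775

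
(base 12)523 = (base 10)747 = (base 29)pm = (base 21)1ec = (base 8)1353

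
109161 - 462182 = -353021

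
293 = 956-663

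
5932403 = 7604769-1672366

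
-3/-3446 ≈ 0.000871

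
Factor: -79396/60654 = -1 * 2^1 * 3^ (-1) * 11^ (-1) * 23^1 * 863^1 * 919^ (-1) = -39698/30327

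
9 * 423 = 3807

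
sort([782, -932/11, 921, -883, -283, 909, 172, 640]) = [-883, -283, -932/11, 172, 640, 782, 909, 921]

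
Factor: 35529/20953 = 3^1*13^1*23^(-1) = 39/23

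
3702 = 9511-5809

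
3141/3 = 1047 = 1047.00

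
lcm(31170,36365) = 218190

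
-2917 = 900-3817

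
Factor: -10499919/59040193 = -1 * 3^1 * 1187^(-1) * 49739^(-1) * 3499973^1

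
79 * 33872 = 2675888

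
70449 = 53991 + 16458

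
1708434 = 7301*234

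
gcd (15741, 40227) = 1749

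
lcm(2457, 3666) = 230958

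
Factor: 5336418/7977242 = 3^1 * 7^(-1) * 13^(-1) * 53^(-1) * 719^1 * 827^(-1) * 1237^1 = 2668209/3988621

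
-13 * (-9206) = 119678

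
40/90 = 4/9≈0.444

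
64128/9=21376/3 ≈ 7125.33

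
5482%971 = 627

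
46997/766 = 61 + 271/766 ≈ 61.35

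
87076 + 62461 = 149537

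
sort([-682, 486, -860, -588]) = [-860, -682, -588, 486]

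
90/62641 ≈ 0.00144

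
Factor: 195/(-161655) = -1 * 829^(-1) = -1/829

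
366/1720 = 183/860≈0.213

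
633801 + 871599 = 1505400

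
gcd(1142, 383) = 1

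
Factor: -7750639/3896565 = -1 * 3^(-1) * 5^(-1) * 13^1 * 101^1 * 5903^1 * 259771^(-1)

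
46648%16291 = 14066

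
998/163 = 6 + 20/163 ≈ 6.12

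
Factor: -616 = -1*2^3*7^1*11^1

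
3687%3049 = 638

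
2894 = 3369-475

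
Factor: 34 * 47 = 2^1 * 17^1 * 47^1 = 1598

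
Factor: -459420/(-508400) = 2^(-2)*3^1*5^(-1)*13^1*19^1*41^(-1) = 741/820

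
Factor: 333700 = 2^2*5^2*47^1*71^1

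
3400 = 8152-4752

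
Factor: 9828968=2^3*139^1*8839^1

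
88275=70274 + 18001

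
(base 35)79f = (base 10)8905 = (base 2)10001011001001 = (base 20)1255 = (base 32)8m9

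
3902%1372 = 1158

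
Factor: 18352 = 2^4*31^1*37^1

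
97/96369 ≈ 0.00101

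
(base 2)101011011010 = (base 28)3f6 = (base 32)2mq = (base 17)9a7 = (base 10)2778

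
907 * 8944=8112208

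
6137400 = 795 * 7720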